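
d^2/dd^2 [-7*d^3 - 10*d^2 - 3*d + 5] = -42*d - 20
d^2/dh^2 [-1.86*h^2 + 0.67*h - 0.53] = -3.72000000000000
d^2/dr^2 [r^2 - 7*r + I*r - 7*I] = 2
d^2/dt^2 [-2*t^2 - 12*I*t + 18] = -4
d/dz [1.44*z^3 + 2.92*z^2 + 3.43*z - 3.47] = 4.32*z^2 + 5.84*z + 3.43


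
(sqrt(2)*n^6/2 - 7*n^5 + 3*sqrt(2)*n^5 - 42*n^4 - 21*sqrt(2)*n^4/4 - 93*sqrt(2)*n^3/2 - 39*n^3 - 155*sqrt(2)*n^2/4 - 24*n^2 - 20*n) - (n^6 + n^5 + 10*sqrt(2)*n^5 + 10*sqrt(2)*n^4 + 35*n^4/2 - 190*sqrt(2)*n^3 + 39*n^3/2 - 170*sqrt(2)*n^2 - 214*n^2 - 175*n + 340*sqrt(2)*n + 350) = -n^6 + sqrt(2)*n^6/2 - 7*sqrt(2)*n^5 - 8*n^5 - 119*n^4/2 - 61*sqrt(2)*n^4/4 - 117*n^3/2 + 287*sqrt(2)*n^3/2 + 525*sqrt(2)*n^2/4 + 190*n^2 - 340*sqrt(2)*n + 155*n - 350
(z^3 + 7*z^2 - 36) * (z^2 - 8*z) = z^5 - z^4 - 56*z^3 - 36*z^2 + 288*z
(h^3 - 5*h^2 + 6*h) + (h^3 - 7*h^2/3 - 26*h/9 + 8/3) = 2*h^3 - 22*h^2/3 + 28*h/9 + 8/3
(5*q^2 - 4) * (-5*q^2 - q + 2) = -25*q^4 - 5*q^3 + 30*q^2 + 4*q - 8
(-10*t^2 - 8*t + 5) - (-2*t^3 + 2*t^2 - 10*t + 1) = 2*t^3 - 12*t^2 + 2*t + 4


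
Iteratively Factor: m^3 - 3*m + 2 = (m - 1)*(m^2 + m - 2) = (m - 1)*(m + 2)*(m - 1)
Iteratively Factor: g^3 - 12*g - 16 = (g + 2)*(g^2 - 2*g - 8) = (g + 2)^2*(g - 4)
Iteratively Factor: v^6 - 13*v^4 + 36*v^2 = (v + 3)*(v^5 - 3*v^4 - 4*v^3 + 12*v^2) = (v - 3)*(v + 3)*(v^4 - 4*v^2) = v*(v - 3)*(v + 3)*(v^3 - 4*v) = v*(v - 3)*(v - 2)*(v + 3)*(v^2 + 2*v) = v^2*(v - 3)*(v - 2)*(v + 3)*(v + 2)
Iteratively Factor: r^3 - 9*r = (r)*(r^2 - 9) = r*(r + 3)*(r - 3)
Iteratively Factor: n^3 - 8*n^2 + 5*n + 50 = (n - 5)*(n^2 - 3*n - 10) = (n - 5)^2*(n + 2)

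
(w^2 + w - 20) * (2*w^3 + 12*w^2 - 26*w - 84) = 2*w^5 + 14*w^4 - 54*w^3 - 350*w^2 + 436*w + 1680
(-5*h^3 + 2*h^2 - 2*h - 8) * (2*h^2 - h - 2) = -10*h^5 + 9*h^4 + 4*h^3 - 18*h^2 + 12*h + 16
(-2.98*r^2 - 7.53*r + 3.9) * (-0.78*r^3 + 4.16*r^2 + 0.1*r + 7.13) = 2.3244*r^5 - 6.5234*r^4 - 34.6648*r^3 - 5.7764*r^2 - 53.2989*r + 27.807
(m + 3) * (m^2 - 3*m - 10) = m^3 - 19*m - 30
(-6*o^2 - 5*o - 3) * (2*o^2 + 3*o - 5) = -12*o^4 - 28*o^3 + 9*o^2 + 16*o + 15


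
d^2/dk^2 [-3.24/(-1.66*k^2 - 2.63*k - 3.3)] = (-17.856288*k^2 - 28.290384*k + 3.24*(3.32*k + 2.63)*(6.64*k + 5.26) - 35.49744)/(1.66*k^2 + 2.63*k + 3.3)^3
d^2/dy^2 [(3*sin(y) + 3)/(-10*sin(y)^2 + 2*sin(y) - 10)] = 3*(25*sin(y)^5 + 105*sin(y)^4 - 215*sin(y)^3 - 244*sin(y)^2 + 210*sin(y) + 38)/(2*(5*sin(y)^2 - sin(y) + 5)^3)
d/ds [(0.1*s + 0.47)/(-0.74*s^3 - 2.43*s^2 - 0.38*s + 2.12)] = (0.148*s^3 + 1.2864*s^2 + 2.2842*s + 0.3906)/(0.5476*s^6 + 3.5964*s^5 + 6.4673*s^4 - 1.2908*s^3 - 10.1588*s^2 - 1.6112*s + 4.4944)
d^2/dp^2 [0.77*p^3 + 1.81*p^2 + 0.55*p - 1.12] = 4.62*p + 3.62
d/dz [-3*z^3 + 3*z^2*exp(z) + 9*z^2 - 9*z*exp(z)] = 3*z^2*exp(z) - 9*z^2 - 3*z*exp(z) + 18*z - 9*exp(z)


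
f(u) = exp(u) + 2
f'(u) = exp(u)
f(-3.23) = 2.04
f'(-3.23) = 0.04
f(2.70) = 16.88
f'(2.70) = 14.88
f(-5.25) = 2.01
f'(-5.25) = 0.01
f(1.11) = 5.03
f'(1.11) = 3.03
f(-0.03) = 2.97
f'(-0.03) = 0.97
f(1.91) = 8.75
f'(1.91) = 6.75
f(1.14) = 5.13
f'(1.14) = 3.13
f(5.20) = 183.27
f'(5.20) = 181.27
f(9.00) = 8105.08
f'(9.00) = 8103.08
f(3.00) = 22.09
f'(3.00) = 20.09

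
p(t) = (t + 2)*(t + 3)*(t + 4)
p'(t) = (t + 2)*(t + 3) + (t + 2)*(t + 4) + (t + 3)*(t + 4) = 3*t^2 + 18*t + 26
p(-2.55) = -0.36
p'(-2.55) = -0.39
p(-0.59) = 11.59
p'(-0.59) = 16.42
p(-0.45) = 14.03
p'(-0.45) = 18.51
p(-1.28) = 3.37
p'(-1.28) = 7.88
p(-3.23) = 0.22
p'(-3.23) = -0.84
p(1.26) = 73.05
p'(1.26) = 53.44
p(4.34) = 388.11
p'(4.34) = 160.63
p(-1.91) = 0.21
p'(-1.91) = 2.56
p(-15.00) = -1716.00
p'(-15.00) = 431.00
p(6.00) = 720.00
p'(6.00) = 242.00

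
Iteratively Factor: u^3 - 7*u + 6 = (u - 1)*(u^2 + u - 6) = (u - 1)*(u + 3)*(u - 2)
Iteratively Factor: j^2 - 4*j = (j)*(j - 4)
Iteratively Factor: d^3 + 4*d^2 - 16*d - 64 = (d - 4)*(d^2 + 8*d + 16) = (d - 4)*(d + 4)*(d + 4)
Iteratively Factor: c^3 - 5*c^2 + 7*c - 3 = (c - 3)*(c^2 - 2*c + 1) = (c - 3)*(c - 1)*(c - 1)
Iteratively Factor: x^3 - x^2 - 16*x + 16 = (x - 4)*(x^2 + 3*x - 4) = (x - 4)*(x + 4)*(x - 1)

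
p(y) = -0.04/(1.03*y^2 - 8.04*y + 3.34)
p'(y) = -0.04*(8.04 - 2.06*y)/(1.03*y^2 - 8.04*y + 3.34)^2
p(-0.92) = -0.00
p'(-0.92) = -0.00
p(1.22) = 0.01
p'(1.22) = -0.01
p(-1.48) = -0.00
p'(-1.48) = -0.00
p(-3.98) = -0.00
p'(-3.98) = -0.00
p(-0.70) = -0.00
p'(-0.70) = -0.00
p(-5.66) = -0.00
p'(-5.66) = -0.00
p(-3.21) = -0.00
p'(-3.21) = -0.00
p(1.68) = 0.01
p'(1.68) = -0.00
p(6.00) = 0.01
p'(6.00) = 0.00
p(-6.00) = -0.00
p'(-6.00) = -0.00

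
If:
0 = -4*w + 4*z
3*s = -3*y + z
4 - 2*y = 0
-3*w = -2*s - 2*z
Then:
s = -6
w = -12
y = 2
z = -12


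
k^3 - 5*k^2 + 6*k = k*(k - 3)*(k - 2)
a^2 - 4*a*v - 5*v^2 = (a - 5*v)*(a + v)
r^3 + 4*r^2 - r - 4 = (r - 1)*(r + 1)*(r + 4)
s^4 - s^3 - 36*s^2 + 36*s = s*(s - 6)*(s - 1)*(s + 6)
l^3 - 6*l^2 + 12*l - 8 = (l - 2)^3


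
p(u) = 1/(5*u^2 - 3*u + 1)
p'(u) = (3 - 10*u)/(5*u^2 - 3*u + 1)^2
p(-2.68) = 0.02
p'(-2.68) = 0.01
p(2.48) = 0.04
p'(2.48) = -0.04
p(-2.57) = 0.02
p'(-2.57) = 0.02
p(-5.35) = 0.01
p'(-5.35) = 0.00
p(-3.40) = 0.01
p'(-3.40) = 0.01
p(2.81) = 0.03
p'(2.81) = -0.02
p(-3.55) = 0.01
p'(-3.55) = 0.01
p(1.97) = 0.07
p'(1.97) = -0.08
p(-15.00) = 0.00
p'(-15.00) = 0.00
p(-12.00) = 0.00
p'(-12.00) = 0.00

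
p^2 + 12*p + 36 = (p + 6)^2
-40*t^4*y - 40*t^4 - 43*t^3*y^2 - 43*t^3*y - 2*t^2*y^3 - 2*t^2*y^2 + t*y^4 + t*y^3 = (-8*t + y)*(t + y)*(5*t + y)*(t*y + t)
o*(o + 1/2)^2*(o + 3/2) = o^4 + 5*o^3/2 + 7*o^2/4 + 3*o/8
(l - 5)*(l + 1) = l^2 - 4*l - 5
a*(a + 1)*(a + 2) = a^3 + 3*a^2 + 2*a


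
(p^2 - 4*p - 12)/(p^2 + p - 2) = (p - 6)/(p - 1)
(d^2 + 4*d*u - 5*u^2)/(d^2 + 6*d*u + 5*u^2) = (d - u)/(d + u)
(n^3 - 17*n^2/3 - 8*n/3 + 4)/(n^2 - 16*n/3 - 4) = (3*n^2 + n - 2)/(3*n + 2)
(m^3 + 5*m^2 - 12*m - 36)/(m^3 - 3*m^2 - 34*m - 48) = (m^2 + 3*m - 18)/(m^2 - 5*m - 24)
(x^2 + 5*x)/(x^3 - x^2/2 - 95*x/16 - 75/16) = 16*x*(x + 5)/(16*x^3 - 8*x^2 - 95*x - 75)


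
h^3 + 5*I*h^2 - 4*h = h*(h + I)*(h + 4*I)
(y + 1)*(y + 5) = y^2 + 6*y + 5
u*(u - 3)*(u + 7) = u^3 + 4*u^2 - 21*u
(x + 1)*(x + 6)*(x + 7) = x^3 + 14*x^2 + 55*x + 42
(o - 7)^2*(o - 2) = o^3 - 16*o^2 + 77*o - 98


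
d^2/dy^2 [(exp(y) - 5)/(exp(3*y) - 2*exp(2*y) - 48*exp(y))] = (4*exp(5*y) - 51*exp(4*y) + 306*exp(3*y) + 304*exp(2*y) - 1440*exp(y) - 11520)*exp(-y)/(exp(6*y) - 6*exp(5*y) - 132*exp(4*y) + 568*exp(3*y) + 6336*exp(2*y) - 13824*exp(y) - 110592)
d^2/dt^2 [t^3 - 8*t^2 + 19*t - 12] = 6*t - 16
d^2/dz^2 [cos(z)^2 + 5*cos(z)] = -5*cos(z) - 2*cos(2*z)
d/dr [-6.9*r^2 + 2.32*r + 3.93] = 2.32 - 13.8*r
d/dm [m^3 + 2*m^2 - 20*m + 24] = 3*m^2 + 4*m - 20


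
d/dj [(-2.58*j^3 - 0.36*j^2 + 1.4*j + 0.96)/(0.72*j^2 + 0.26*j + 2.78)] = (-1.8576*j^4 - 1.3416*j^3 - 22.6188*j^2 - 3.384*j + 3.6424)/(0.5184*j^4 + 0.3744*j^3 + 4.0708*j^2 + 1.4456*j + 7.7284)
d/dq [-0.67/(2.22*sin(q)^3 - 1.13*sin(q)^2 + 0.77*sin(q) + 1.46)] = (4.4622*sin(q)^2 - 1.5142*sin(q) + 0.5159)*cos(q)/(2.22*sin(q)^3 - 1.13*sin(q)^2 + 0.77*sin(q) + 1.46)^2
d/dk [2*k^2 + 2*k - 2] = 4*k + 2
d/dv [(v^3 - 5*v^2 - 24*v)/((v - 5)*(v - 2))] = (v^4 - 14*v^3 + 89*v^2 - 100*v - 240)/(v^4 - 14*v^3 + 69*v^2 - 140*v + 100)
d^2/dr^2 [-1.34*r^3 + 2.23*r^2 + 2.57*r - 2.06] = 4.46 - 8.04*r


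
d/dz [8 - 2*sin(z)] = -2*cos(z)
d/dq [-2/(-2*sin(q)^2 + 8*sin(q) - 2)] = 2*(2 - sin(q))*cos(q)/(sin(q)^2 - 4*sin(q) + 1)^2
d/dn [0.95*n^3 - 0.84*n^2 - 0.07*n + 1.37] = 2.85*n^2 - 1.68*n - 0.07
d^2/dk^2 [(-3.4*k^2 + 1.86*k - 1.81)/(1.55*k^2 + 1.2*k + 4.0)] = (21.5853*k^3 + 100.38885*k^2 - 89.3916*k - 109.4248)/(3.723875*k^6 + 8.649*k^5 + 35.526*k^4 + 46.368*k^3 + 91.68*k^2 + 57.6*k + 64.0)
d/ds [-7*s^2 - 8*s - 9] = -14*s - 8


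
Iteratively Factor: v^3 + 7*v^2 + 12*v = (v + 3)*(v^2 + 4*v) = (v + 3)*(v + 4)*(v)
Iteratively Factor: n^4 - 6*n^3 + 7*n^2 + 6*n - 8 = (n - 4)*(n^3 - 2*n^2 - n + 2) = (n - 4)*(n - 2)*(n^2 - 1) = (n - 4)*(n - 2)*(n - 1)*(n + 1)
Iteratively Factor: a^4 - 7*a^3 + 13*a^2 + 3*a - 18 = (a - 2)*(a^3 - 5*a^2 + 3*a + 9) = (a - 2)*(a + 1)*(a^2 - 6*a + 9) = (a - 3)*(a - 2)*(a + 1)*(a - 3)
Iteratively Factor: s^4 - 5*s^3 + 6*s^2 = (s - 3)*(s^3 - 2*s^2) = s*(s - 3)*(s^2 - 2*s) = s*(s - 3)*(s - 2)*(s)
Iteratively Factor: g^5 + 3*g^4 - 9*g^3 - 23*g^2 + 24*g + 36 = (g + 3)*(g^4 - 9*g^2 + 4*g + 12) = (g + 1)*(g + 3)*(g^3 - g^2 - 8*g + 12) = (g + 1)*(g + 3)^2*(g^2 - 4*g + 4) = (g - 2)*(g + 1)*(g + 3)^2*(g - 2)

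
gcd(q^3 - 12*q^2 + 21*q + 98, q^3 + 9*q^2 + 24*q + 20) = q + 2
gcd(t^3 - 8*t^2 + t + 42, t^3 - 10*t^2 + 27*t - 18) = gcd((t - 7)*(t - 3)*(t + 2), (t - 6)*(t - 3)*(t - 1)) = t - 3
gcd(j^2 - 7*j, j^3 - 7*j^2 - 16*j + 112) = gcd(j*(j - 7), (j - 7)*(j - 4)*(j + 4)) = j - 7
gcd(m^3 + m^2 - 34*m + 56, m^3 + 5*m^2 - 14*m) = m^2 + 5*m - 14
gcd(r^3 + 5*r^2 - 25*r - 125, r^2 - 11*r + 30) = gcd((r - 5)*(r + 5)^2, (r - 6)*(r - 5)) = r - 5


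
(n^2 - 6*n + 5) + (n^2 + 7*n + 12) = 2*n^2 + n + 17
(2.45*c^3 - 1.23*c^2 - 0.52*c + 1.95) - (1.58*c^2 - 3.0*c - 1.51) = 2.45*c^3 - 2.81*c^2 + 2.48*c + 3.46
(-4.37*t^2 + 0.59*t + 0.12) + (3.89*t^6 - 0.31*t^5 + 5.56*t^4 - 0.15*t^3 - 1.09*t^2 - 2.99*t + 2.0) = 3.89*t^6 - 0.31*t^5 + 5.56*t^4 - 0.15*t^3 - 5.46*t^2 - 2.4*t + 2.12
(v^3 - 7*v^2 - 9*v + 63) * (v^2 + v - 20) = v^5 - 6*v^4 - 36*v^3 + 194*v^2 + 243*v - 1260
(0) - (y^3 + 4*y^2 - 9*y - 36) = -y^3 - 4*y^2 + 9*y + 36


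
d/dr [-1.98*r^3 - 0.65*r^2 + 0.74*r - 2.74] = -5.94*r^2 - 1.3*r + 0.74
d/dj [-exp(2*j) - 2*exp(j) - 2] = -2*(exp(j) + 1)*exp(j)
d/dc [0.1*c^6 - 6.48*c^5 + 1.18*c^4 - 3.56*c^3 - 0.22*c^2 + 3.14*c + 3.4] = 0.6*c^5 - 32.4*c^4 + 4.72*c^3 - 10.68*c^2 - 0.44*c + 3.14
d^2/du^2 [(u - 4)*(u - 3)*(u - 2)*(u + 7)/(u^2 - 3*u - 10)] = 2*(u^6 - 9*u^5 - 3*u^4 + 249*u^3 - 1194*u^2 + 5652*u - 11632)/(u^6 - 9*u^5 - 3*u^4 + 153*u^3 + 30*u^2 - 900*u - 1000)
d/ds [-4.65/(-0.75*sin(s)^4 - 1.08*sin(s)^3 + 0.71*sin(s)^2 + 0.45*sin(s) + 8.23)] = (-13.95*sin(s)^3 - 15.066*sin(s)^2 + 6.603*sin(s) + 2.0925)*cos(s)/(-0.75*sin(s)^4 - 1.08*sin(s)^3 + 0.71*sin(s)^2 + 0.45*sin(s) + 8.23)^2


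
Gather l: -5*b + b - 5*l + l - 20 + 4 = -4*b - 4*l - 16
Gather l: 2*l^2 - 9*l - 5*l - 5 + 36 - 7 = 2*l^2 - 14*l + 24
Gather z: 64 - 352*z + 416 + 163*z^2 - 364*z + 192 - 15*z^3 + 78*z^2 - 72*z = -15*z^3 + 241*z^2 - 788*z + 672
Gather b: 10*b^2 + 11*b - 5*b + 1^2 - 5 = 10*b^2 + 6*b - 4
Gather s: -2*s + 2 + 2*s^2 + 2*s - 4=2*s^2 - 2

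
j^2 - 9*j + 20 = (j - 5)*(j - 4)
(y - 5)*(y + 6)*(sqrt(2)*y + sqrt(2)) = sqrt(2)*y^3 + 2*sqrt(2)*y^2 - 29*sqrt(2)*y - 30*sqrt(2)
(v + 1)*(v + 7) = v^2 + 8*v + 7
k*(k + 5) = k^2 + 5*k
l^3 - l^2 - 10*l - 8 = (l - 4)*(l + 1)*(l + 2)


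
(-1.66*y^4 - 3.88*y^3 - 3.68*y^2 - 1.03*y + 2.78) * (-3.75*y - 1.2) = 6.225*y^5 + 16.542*y^4 + 18.456*y^3 + 8.2785*y^2 - 9.189*y - 3.336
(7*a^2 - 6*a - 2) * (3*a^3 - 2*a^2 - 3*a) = 21*a^5 - 32*a^4 - 15*a^3 + 22*a^2 + 6*a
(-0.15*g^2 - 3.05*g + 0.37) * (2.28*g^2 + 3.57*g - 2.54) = -0.342*g^4 - 7.4895*g^3 - 9.6639*g^2 + 9.0679*g - 0.9398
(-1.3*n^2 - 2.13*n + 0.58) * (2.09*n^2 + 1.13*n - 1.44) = -2.717*n^4 - 5.9207*n^3 + 0.6773*n^2 + 3.7226*n - 0.8352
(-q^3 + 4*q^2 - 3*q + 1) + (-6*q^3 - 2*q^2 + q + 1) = -7*q^3 + 2*q^2 - 2*q + 2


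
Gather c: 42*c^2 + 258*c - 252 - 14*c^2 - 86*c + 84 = 28*c^2 + 172*c - 168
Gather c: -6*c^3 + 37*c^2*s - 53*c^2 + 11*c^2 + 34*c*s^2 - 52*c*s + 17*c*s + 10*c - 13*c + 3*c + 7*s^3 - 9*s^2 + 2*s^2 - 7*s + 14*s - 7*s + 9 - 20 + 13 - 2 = -6*c^3 + c^2*(37*s - 42) + c*(34*s^2 - 35*s) + 7*s^3 - 7*s^2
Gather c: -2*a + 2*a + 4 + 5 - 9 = 0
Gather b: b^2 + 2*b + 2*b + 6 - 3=b^2 + 4*b + 3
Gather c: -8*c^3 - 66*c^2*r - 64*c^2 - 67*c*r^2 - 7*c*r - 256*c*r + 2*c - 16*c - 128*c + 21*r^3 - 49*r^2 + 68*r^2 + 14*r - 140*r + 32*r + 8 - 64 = -8*c^3 + c^2*(-66*r - 64) + c*(-67*r^2 - 263*r - 142) + 21*r^3 + 19*r^2 - 94*r - 56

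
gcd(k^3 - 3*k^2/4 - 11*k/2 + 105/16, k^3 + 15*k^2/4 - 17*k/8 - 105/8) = k^2 + 3*k/4 - 35/8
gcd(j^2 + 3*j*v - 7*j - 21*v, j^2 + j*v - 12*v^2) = 1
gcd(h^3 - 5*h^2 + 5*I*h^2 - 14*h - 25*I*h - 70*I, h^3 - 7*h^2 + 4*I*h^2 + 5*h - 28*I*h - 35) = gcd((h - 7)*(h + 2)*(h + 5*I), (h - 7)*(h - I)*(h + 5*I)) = h^2 + h*(-7 + 5*I) - 35*I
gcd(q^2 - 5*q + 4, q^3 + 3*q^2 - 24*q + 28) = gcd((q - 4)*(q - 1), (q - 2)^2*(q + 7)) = 1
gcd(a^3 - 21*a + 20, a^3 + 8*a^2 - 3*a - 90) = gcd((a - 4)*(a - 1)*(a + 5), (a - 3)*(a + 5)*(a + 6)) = a + 5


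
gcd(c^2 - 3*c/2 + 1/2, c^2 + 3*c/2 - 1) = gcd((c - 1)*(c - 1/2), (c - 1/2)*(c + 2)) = c - 1/2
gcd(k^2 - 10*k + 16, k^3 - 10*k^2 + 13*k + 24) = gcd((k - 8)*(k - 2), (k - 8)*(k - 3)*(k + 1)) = k - 8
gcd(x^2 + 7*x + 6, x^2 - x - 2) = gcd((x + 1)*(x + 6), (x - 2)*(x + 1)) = x + 1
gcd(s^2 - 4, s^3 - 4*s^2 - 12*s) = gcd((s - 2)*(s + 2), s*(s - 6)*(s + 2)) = s + 2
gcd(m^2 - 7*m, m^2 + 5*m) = m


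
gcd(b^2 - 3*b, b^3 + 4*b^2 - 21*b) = b^2 - 3*b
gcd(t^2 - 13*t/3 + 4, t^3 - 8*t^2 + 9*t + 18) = t - 3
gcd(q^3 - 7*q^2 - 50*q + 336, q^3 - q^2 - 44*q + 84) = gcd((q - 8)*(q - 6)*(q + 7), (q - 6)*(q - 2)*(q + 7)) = q^2 + q - 42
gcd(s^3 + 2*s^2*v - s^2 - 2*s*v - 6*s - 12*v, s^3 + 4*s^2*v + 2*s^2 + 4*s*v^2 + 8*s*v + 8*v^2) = s^2 + 2*s*v + 2*s + 4*v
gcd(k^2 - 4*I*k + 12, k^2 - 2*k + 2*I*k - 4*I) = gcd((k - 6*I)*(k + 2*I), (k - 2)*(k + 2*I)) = k + 2*I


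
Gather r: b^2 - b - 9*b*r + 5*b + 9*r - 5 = b^2 + 4*b + r*(9 - 9*b) - 5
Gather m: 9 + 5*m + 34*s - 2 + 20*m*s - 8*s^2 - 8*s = m*(20*s + 5) - 8*s^2 + 26*s + 7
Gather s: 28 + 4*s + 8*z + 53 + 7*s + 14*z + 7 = 11*s + 22*z + 88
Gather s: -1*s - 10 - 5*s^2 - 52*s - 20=-5*s^2 - 53*s - 30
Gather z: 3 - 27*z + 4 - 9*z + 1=8 - 36*z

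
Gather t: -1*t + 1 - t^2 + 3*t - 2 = -t^2 + 2*t - 1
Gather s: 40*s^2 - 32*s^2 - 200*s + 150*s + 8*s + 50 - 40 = 8*s^2 - 42*s + 10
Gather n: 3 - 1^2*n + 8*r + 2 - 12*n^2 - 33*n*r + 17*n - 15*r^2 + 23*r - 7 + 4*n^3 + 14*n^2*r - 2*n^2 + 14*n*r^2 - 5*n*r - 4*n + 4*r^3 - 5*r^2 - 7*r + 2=4*n^3 + n^2*(14*r - 14) + n*(14*r^2 - 38*r + 12) + 4*r^3 - 20*r^2 + 24*r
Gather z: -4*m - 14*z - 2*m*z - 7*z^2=-4*m - 7*z^2 + z*(-2*m - 14)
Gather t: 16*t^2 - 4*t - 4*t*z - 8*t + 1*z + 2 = 16*t^2 + t*(-4*z - 12) + z + 2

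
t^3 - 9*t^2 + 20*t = t*(t - 5)*(t - 4)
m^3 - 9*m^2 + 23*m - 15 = (m - 5)*(m - 3)*(m - 1)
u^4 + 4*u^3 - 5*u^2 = u^2*(u - 1)*(u + 5)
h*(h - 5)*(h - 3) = h^3 - 8*h^2 + 15*h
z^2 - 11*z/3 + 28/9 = (z - 7/3)*(z - 4/3)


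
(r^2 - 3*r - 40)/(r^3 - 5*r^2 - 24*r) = (r + 5)/(r*(r + 3))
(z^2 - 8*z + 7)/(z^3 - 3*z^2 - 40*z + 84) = (z - 1)/(z^2 + 4*z - 12)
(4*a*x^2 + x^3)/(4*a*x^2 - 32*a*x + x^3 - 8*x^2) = x/(x - 8)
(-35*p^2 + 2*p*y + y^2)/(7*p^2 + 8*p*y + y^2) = (-5*p + y)/(p + y)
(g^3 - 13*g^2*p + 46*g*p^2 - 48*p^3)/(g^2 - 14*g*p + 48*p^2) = (-g^2 + 5*g*p - 6*p^2)/(-g + 6*p)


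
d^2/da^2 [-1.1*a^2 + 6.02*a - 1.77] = -2.20000000000000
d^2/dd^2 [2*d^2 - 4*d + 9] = 4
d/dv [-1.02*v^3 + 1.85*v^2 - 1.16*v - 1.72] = -3.06*v^2 + 3.7*v - 1.16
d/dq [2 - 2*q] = -2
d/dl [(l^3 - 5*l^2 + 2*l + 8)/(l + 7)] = 2*(l^3 + 8*l^2 - 35*l + 3)/(l^2 + 14*l + 49)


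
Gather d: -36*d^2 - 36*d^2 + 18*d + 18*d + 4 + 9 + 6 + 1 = -72*d^2 + 36*d + 20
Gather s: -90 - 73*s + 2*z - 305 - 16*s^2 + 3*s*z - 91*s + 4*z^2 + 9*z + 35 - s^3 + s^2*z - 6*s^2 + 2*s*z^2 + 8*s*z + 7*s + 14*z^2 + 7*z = -s^3 + s^2*(z - 22) + s*(2*z^2 + 11*z - 157) + 18*z^2 + 18*z - 360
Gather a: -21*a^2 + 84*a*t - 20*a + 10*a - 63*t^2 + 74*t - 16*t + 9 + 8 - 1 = -21*a^2 + a*(84*t - 10) - 63*t^2 + 58*t + 16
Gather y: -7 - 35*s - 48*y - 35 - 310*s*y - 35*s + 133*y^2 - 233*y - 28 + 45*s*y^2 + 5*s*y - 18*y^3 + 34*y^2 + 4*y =-70*s - 18*y^3 + y^2*(45*s + 167) + y*(-305*s - 277) - 70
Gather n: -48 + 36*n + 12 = 36*n - 36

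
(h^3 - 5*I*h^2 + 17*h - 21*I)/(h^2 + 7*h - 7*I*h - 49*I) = (h^2 + 2*I*h + 3)/(h + 7)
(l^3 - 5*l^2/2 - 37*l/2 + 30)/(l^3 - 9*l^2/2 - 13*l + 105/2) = (2*l^2 + 5*l - 12)/(2*l^2 + l - 21)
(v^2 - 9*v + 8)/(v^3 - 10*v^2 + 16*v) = (v - 1)/(v*(v - 2))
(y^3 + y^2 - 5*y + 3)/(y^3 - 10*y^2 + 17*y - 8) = (y + 3)/(y - 8)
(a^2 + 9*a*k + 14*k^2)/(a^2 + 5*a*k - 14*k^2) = (a + 2*k)/(a - 2*k)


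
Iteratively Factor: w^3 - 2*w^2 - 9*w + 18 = (w - 3)*(w^2 + w - 6) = (w - 3)*(w - 2)*(w + 3)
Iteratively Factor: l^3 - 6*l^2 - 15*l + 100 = (l - 5)*(l^2 - l - 20) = (l - 5)^2*(l + 4)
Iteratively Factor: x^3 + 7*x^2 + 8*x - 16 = (x + 4)*(x^2 + 3*x - 4) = (x - 1)*(x + 4)*(x + 4)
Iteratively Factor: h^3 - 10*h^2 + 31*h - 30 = (h - 5)*(h^2 - 5*h + 6) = (h - 5)*(h - 3)*(h - 2)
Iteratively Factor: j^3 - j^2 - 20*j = (j)*(j^2 - j - 20) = j*(j - 5)*(j + 4)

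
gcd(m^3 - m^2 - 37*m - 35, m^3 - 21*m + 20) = m + 5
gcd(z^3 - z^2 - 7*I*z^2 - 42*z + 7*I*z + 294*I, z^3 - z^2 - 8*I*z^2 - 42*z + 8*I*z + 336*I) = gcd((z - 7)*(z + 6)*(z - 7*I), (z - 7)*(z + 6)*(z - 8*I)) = z^2 - z - 42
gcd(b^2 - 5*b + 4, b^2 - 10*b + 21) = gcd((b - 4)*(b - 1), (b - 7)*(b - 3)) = 1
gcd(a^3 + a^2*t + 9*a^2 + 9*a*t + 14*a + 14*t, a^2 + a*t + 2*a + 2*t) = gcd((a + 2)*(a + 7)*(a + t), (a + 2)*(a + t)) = a^2 + a*t + 2*a + 2*t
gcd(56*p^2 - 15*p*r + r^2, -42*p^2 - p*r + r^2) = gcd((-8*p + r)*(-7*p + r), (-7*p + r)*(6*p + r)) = 7*p - r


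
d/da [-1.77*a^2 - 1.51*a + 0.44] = -3.54*a - 1.51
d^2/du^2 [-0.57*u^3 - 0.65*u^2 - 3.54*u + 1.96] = -3.42*u - 1.3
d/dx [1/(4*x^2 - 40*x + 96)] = (5 - x)/(2*(x^2 - 10*x + 24)^2)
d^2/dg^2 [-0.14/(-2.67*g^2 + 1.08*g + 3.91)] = (1.996092*g^2 - 0.807408*g - 0.14*(5.34*g - 1.08)*(10.68*g - 2.16) - 2.923116)/(-2.67*g^2 + 1.08*g + 3.91)^3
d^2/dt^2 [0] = 0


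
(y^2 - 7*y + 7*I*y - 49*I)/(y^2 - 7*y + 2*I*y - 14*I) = (y + 7*I)/(y + 2*I)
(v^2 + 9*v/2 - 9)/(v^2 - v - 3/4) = 2*(v + 6)/(2*v + 1)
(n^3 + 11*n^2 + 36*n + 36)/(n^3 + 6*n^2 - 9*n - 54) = (n + 2)/(n - 3)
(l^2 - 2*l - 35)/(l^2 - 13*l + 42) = (l + 5)/(l - 6)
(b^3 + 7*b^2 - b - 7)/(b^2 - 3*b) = (b^3 + 7*b^2 - b - 7)/(b*(b - 3))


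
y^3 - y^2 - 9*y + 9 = (y - 3)*(y - 1)*(y + 3)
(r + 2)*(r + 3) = r^2 + 5*r + 6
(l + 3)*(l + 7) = l^2 + 10*l + 21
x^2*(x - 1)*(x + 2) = x^4 + x^3 - 2*x^2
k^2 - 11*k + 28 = (k - 7)*(k - 4)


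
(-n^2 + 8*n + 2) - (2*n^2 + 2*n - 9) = -3*n^2 + 6*n + 11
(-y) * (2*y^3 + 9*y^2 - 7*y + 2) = -2*y^4 - 9*y^3 + 7*y^2 - 2*y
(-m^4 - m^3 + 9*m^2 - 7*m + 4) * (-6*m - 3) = 6*m^5 + 9*m^4 - 51*m^3 + 15*m^2 - 3*m - 12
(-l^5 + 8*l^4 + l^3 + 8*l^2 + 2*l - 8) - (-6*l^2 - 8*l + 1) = -l^5 + 8*l^4 + l^3 + 14*l^2 + 10*l - 9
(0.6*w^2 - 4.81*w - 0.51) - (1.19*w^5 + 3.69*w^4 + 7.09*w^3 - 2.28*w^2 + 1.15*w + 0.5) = -1.19*w^5 - 3.69*w^4 - 7.09*w^3 + 2.88*w^2 - 5.96*w - 1.01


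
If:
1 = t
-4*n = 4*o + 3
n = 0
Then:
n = 0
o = -3/4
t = 1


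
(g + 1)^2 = g^2 + 2*g + 1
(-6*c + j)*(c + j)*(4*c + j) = -24*c^3 - 26*c^2*j - c*j^2 + j^3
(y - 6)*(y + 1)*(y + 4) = y^3 - y^2 - 26*y - 24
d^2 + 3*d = d*(d + 3)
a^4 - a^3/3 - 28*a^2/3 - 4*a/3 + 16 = (a - 3)*(a - 4/3)*(a + 2)^2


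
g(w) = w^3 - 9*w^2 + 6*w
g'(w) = 3*w^2 - 18*w + 6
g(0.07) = 0.38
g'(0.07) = 4.75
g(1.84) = -13.20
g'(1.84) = -16.96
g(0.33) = 1.04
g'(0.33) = 0.39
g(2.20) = -19.71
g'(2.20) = -19.08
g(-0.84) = -11.98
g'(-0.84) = 23.24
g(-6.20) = -621.49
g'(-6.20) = 232.92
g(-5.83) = -539.04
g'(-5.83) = 212.91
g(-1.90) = -50.75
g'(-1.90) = 51.03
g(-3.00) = -126.00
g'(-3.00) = 87.00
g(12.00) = 504.00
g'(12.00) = 222.00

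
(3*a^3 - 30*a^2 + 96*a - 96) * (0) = 0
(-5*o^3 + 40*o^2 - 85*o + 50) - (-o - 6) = -5*o^3 + 40*o^2 - 84*o + 56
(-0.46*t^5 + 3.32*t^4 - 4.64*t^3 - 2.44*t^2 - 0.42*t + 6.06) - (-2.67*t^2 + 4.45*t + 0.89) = -0.46*t^5 + 3.32*t^4 - 4.64*t^3 + 0.23*t^2 - 4.87*t + 5.17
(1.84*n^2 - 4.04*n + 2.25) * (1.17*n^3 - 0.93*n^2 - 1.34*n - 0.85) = 2.1528*n^5 - 6.438*n^4 + 3.9241*n^3 + 1.7571*n^2 + 0.419*n - 1.9125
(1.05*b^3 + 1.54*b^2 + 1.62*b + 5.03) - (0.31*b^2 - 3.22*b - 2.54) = 1.05*b^3 + 1.23*b^2 + 4.84*b + 7.57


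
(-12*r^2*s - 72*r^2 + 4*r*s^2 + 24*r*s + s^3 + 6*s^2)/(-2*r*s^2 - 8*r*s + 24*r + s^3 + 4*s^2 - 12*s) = (6*r + s)/(s - 2)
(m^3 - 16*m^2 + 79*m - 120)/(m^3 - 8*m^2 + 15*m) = (m - 8)/m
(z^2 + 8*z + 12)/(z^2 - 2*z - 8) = (z + 6)/(z - 4)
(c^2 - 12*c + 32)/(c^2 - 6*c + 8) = (c - 8)/(c - 2)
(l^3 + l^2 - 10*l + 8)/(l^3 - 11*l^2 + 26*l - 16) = (l + 4)/(l - 8)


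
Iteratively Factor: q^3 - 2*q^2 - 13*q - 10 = (q + 1)*(q^2 - 3*q - 10) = (q + 1)*(q + 2)*(q - 5)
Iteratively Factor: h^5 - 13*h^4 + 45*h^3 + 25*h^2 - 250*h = (h - 5)*(h^4 - 8*h^3 + 5*h^2 + 50*h) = (h - 5)*(h + 2)*(h^3 - 10*h^2 + 25*h) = h*(h - 5)*(h + 2)*(h^2 - 10*h + 25) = h*(h - 5)^2*(h + 2)*(h - 5)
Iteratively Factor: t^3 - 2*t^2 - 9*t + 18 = (t + 3)*(t^2 - 5*t + 6) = (t - 3)*(t + 3)*(t - 2)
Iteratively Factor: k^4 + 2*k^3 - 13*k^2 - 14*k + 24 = (k + 2)*(k^3 - 13*k + 12) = (k - 1)*(k + 2)*(k^2 + k - 12) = (k - 3)*(k - 1)*(k + 2)*(k + 4)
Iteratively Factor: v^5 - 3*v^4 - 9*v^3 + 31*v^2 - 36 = (v - 3)*(v^4 - 9*v^2 + 4*v + 12) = (v - 3)*(v - 2)*(v^3 + 2*v^2 - 5*v - 6) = (v - 3)*(v - 2)*(v + 1)*(v^2 + v - 6) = (v - 3)*(v - 2)*(v + 1)*(v + 3)*(v - 2)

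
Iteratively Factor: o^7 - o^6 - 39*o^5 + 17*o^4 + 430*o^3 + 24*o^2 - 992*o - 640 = (o - 2)*(o^6 + o^5 - 37*o^4 - 57*o^3 + 316*o^2 + 656*o + 320) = (o - 5)*(o - 2)*(o^5 + 6*o^4 - 7*o^3 - 92*o^2 - 144*o - 64) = (o - 5)*(o - 2)*(o + 4)*(o^4 + 2*o^3 - 15*o^2 - 32*o - 16) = (o - 5)*(o - 2)*(o + 1)*(o + 4)*(o^3 + o^2 - 16*o - 16) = (o - 5)*(o - 2)*(o + 1)*(o + 4)^2*(o^2 - 3*o - 4) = (o - 5)*(o - 2)*(o + 1)^2*(o + 4)^2*(o - 4)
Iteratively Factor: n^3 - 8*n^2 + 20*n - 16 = (n - 2)*(n^2 - 6*n + 8) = (n - 2)^2*(n - 4)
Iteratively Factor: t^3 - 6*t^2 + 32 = (t - 4)*(t^2 - 2*t - 8) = (t - 4)^2*(t + 2)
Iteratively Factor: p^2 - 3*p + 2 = (p - 2)*(p - 1)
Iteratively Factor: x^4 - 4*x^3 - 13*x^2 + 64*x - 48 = (x - 4)*(x^3 - 13*x + 12) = (x - 4)*(x + 4)*(x^2 - 4*x + 3) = (x - 4)*(x - 1)*(x + 4)*(x - 3)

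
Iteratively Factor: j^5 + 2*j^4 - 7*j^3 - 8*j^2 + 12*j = (j - 1)*(j^4 + 3*j^3 - 4*j^2 - 12*j) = (j - 2)*(j - 1)*(j^3 + 5*j^2 + 6*j) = j*(j - 2)*(j - 1)*(j^2 + 5*j + 6) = j*(j - 2)*(j - 1)*(j + 3)*(j + 2)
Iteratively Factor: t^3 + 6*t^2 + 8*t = (t + 4)*(t^2 + 2*t) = t*(t + 4)*(t + 2)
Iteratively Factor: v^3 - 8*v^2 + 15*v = (v - 3)*(v^2 - 5*v) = (v - 5)*(v - 3)*(v)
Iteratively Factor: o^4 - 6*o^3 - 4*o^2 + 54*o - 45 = (o - 1)*(o^3 - 5*o^2 - 9*o + 45) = (o - 3)*(o - 1)*(o^2 - 2*o - 15) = (o - 3)*(o - 1)*(o + 3)*(o - 5)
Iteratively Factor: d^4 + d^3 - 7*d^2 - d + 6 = (d - 1)*(d^3 + 2*d^2 - 5*d - 6) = (d - 1)*(d + 1)*(d^2 + d - 6) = (d - 1)*(d + 1)*(d + 3)*(d - 2)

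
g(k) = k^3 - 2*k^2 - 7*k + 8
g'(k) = 3*k^2 - 4*k - 7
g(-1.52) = 10.51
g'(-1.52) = 6.01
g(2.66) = -5.95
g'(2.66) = 3.59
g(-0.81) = 11.83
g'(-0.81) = -1.79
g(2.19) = -6.42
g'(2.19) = -1.37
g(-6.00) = -238.00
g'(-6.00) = 125.00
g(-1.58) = 10.12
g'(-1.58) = 6.81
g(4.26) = 19.19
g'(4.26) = 30.40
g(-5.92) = -228.13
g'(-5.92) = 121.82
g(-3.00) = -16.00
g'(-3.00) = 32.00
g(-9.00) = -820.00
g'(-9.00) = 272.00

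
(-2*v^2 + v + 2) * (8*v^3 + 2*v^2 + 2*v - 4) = -16*v^5 + 4*v^4 + 14*v^3 + 14*v^2 - 8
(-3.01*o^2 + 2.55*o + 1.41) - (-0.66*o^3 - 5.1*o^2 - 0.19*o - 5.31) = 0.66*o^3 + 2.09*o^2 + 2.74*o + 6.72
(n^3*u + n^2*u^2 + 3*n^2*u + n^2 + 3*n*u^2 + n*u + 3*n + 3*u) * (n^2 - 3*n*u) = n^5*u - 2*n^4*u^2 + 3*n^4*u + n^4 - 3*n^3*u^3 - 6*n^3*u^2 - 2*n^3*u + 3*n^3 - 9*n^2*u^3 - 3*n^2*u^2 - 6*n^2*u - 9*n*u^2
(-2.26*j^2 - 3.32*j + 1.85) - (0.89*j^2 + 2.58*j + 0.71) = -3.15*j^2 - 5.9*j + 1.14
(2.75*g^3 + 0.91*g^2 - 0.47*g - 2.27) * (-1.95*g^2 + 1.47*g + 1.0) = -5.3625*g^5 + 2.268*g^4 + 5.0042*g^3 + 4.6456*g^2 - 3.8069*g - 2.27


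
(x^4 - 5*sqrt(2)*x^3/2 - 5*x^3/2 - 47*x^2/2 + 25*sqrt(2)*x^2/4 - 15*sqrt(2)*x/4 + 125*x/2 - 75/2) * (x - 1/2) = x^5 - 5*sqrt(2)*x^4/2 - 3*x^4 - 89*x^3/4 + 15*sqrt(2)*x^3/2 - 55*sqrt(2)*x^2/8 + 297*x^2/4 - 275*x/4 + 15*sqrt(2)*x/8 + 75/4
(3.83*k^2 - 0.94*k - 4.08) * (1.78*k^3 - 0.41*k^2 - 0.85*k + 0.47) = 6.8174*k^5 - 3.2435*k^4 - 10.1325*k^3 + 4.2719*k^2 + 3.0262*k - 1.9176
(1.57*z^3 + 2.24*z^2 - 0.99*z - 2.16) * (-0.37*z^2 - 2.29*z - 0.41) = -0.5809*z^5 - 4.4241*z^4 - 5.407*z^3 + 2.1479*z^2 + 5.3523*z + 0.8856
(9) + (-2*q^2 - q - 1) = -2*q^2 - q + 8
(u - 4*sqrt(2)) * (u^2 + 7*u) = u^3 - 4*sqrt(2)*u^2 + 7*u^2 - 28*sqrt(2)*u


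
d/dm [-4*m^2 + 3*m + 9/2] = 3 - 8*m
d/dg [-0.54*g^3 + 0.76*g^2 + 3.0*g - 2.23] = -1.62*g^2 + 1.52*g + 3.0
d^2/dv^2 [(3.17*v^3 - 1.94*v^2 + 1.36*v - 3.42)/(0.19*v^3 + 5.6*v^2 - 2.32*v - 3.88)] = (-6.885828*v^6 + 8.67859199999987*v^5 + 30.112872*v^4 + 129.72472*v^3 - 704.134368*v^2 + 715.103664*v - 268.33056)/(0.006859*v^9 + 0.60648*v^8 + 17.623944*v^7 + 160.384916*v^6 - 239.967552*v^5 - 264.344256*v^4 + 298.5476*v^3 + 190.262784*v^2 - 104.778624*v - 58.411072)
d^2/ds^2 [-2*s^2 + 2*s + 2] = -4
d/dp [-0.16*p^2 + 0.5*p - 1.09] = 0.5 - 0.32*p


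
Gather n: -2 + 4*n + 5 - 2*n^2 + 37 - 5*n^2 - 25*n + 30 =-7*n^2 - 21*n + 70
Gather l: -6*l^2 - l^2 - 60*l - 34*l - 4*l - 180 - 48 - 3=-7*l^2 - 98*l - 231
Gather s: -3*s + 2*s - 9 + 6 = -s - 3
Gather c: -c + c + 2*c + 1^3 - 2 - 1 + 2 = 2*c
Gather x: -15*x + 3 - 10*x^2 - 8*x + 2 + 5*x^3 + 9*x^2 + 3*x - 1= 5*x^3 - x^2 - 20*x + 4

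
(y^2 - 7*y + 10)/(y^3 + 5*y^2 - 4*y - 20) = (y - 5)/(y^2 + 7*y + 10)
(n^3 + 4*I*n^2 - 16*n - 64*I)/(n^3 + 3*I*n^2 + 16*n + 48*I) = (n^2 - 16)/(n^2 - I*n + 12)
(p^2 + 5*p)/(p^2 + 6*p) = (p + 5)/(p + 6)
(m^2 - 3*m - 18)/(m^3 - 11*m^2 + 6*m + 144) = 1/(m - 8)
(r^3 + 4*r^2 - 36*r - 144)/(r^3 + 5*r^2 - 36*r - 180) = (r + 4)/(r + 5)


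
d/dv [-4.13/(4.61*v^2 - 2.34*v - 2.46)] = (38.0786*v - 9.6642)/(-4.61*v^2 + 2.34*v + 2.46)^2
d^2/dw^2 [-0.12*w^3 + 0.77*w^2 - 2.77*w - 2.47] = 1.54 - 0.72*w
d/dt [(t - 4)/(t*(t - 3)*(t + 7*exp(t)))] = (t*(4 - t)*(t + 7*exp(t)) - t*(t - 4)*(t - 3)*(7*exp(t) + 1) + t*(t - 3)*(t + 7*exp(t)) + (4 - t)*(t - 3)*(t + 7*exp(t)))/(t^2*(t - 3)^2*(t + 7*exp(t))^2)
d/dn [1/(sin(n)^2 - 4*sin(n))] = 2*(2 - sin(n))*cos(n)/((sin(n) - 4)^2*sin(n)^2)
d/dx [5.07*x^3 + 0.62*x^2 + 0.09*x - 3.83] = 15.21*x^2 + 1.24*x + 0.09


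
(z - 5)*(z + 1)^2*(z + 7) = z^4 + 4*z^3 - 30*z^2 - 68*z - 35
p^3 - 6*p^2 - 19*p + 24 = (p - 8)*(p - 1)*(p + 3)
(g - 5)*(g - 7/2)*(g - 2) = g^3 - 21*g^2/2 + 69*g/2 - 35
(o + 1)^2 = o^2 + 2*o + 1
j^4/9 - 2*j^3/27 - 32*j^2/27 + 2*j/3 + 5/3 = (j/3 + 1/3)*(j/3 + 1)*(j - 3)*(j - 5/3)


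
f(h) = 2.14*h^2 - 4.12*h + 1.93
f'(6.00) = 21.56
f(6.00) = 54.25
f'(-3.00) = -16.96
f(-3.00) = 33.55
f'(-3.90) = -20.81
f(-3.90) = 50.55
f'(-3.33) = -18.37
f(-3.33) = 39.38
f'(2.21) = 5.34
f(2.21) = 3.28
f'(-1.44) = -10.28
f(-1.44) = 12.30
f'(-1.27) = -9.56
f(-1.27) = 10.61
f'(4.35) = 14.50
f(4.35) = 24.50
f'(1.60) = 2.73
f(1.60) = 0.82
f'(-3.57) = -19.40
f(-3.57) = 43.91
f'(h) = 4.28*h - 4.12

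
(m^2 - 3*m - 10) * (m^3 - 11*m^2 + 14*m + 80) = m^5 - 14*m^4 + 37*m^3 + 148*m^2 - 380*m - 800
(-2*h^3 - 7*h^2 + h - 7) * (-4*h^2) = 8*h^5 + 28*h^4 - 4*h^3 + 28*h^2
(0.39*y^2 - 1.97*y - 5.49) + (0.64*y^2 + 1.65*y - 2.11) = 1.03*y^2 - 0.32*y - 7.6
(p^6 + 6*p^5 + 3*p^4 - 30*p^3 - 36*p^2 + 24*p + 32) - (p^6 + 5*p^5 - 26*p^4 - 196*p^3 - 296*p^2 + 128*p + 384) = p^5 + 29*p^4 + 166*p^3 + 260*p^2 - 104*p - 352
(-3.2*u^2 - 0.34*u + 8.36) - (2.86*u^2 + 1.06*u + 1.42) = -6.06*u^2 - 1.4*u + 6.94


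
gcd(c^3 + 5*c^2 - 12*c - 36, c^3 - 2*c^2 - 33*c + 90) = c^2 + 3*c - 18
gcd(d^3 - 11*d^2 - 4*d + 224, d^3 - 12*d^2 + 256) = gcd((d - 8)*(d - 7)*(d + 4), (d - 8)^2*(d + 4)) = d^2 - 4*d - 32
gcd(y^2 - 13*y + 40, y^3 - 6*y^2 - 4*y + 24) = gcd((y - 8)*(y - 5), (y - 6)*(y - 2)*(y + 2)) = 1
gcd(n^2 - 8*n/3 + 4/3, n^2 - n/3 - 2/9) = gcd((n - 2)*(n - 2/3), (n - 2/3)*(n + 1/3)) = n - 2/3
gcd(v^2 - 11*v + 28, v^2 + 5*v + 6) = 1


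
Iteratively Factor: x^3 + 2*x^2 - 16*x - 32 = (x + 4)*(x^2 - 2*x - 8) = (x - 4)*(x + 4)*(x + 2)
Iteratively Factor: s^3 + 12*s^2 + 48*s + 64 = (s + 4)*(s^2 + 8*s + 16) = (s + 4)^2*(s + 4)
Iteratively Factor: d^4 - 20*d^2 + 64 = (d + 4)*(d^3 - 4*d^2 - 4*d + 16) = (d + 2)*(d + 4)*(d^2 - 6*d + 8) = (d - 4)*(d + 2)*(d + 4)*(d - 2)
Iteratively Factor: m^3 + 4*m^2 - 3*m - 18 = (m + 3)*(m^2 + m - 6) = (m + 3)^2*(m - 2)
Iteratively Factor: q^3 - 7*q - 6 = (q + 1)*(q^2 - q - 6) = (q + 1)*(q + 2)*(q - 3)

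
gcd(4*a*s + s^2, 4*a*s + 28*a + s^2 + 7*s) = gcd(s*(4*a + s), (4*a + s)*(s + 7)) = 4*a + s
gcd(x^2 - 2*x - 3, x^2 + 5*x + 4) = x + 1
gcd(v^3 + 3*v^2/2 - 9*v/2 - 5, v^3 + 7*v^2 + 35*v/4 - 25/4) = v + 5/2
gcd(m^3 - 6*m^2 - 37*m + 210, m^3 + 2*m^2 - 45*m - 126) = m^2 - m - 42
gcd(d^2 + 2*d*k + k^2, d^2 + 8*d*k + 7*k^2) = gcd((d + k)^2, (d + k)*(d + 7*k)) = d + k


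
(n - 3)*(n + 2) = n^2 - n - 6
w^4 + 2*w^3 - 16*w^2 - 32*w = w*(w - 4)*(w + 2)*(w + 4)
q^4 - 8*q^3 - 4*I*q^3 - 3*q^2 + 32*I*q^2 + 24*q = q*(q - 8)*(q - 3*I)*(q - I)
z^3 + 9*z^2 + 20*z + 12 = (z + 1)*(z + 2)*(z + 6)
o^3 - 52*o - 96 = (o - 8)*(o + 2)*(o + 6)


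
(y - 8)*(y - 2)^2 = y^3 - 12*y^2 + 36*y - 32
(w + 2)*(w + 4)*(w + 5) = w^3 + 11*w^2 + 38*w + 40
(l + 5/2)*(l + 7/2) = l^2 + 6*l + 35/4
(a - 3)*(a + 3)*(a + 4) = a^3 + 4*a^2 - 9*a - 36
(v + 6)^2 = v^2 + 12*v + 36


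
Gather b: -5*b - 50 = -5*b - 50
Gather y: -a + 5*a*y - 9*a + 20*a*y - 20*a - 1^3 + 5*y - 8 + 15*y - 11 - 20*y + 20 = 25*a*y - 30*a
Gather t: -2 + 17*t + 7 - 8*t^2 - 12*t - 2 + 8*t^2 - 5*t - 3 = 0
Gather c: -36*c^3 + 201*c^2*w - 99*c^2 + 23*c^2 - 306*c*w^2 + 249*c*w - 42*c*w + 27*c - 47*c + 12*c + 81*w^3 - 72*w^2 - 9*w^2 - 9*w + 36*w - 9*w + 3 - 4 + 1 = -36*c^3 + c^2*(201*w - 76) + c*(-306*w^2 + 207*w - 8) + 81*w^3 - 81*w^2 + 18*w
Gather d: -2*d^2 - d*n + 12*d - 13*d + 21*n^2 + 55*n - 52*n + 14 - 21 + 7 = -2*d^2 + d*(-n - 1) + 21*n^2 + 3*n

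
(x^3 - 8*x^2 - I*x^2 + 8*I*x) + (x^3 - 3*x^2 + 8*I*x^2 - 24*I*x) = 2*x^3 - 11*x^2 + 7*I*x^2 - 16*I*x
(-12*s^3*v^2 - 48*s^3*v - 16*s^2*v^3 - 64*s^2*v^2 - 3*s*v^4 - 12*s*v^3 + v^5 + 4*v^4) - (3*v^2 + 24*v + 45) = -12*s^3*v^2 - 48*s^3*v - 16*s^2*v^3 - 64*s^2*v^2 - 3*s*v^4 - 12*s*v^3 + v^5 + 4*v^4 - 3*v^2 - 24*v - 45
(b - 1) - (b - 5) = 4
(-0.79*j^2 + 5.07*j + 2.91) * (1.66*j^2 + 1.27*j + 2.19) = -1.3114*j^4 + 7.4129*j^3 + 9.5394*j^2 + 14.799*j + 6.3729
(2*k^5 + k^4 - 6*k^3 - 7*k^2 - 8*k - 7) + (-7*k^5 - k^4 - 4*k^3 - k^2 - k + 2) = -5*k^5 - 10*k^3 - 8*k^2 - 9*k - 5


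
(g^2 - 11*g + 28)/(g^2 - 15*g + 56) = (g - 4)/(g - 8)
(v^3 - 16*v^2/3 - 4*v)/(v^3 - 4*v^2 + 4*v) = (v^2 - 16*v/3 - 4)/(v^2 - 4*v + 4)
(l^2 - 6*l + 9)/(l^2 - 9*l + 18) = (l - 3)/(l - 6)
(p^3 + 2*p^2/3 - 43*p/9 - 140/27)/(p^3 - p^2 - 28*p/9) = (p + 5/3)/p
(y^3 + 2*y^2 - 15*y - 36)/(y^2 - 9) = (y^2 - y - 12)/(y - 3)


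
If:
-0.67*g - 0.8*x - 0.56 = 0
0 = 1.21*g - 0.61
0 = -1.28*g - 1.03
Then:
No Solution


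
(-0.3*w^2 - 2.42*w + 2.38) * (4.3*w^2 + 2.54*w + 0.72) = -1.29*w^4 - 11.168*w^3 + 3.8712*w^2 + 4.3028*w + 1.7136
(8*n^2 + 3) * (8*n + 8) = 64*n^3 + 64*n^2 + 24*n + 24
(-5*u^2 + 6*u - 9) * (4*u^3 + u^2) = -20*u^5 + 19*u^4 - 30*u^3 - 9*u^2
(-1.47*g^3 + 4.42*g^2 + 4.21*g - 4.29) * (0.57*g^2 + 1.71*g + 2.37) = -0.8379*g^5 + 0.00569999999999959*g^4 + 6.474*g^3 + 15.2292*g^2 + 2.6418*g - 10.1673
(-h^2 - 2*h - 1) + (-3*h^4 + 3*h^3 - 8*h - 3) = -3*h^4 + 3*h^3 - h^2 - 10*h - 4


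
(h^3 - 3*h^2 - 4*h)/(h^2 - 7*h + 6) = h*(h^2 - 3*h - 4)/(h^2 - 7*h + 6)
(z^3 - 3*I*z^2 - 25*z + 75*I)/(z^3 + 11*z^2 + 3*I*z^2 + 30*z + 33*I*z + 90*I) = (z^2 - z*(5 + 3*I) + 15*I)/(z^2 + 3*z*(2 + I) + 18*I)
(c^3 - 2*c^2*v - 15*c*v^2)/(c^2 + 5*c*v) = (c^2 - 2*c*v - 15*v^2)/(c + 5*v)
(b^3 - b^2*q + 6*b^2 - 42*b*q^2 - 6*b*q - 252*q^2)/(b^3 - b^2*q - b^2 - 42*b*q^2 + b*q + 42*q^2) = (b + 6)/(b - 1)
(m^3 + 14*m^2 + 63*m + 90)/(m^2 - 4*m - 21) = (m^2 + 11*m + 30)/(m - 7)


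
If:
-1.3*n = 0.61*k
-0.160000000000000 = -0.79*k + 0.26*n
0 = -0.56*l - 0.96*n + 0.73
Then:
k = 0.18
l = 1.44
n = -0.08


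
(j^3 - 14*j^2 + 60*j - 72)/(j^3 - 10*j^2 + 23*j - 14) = (j^2 - 12*j + 36)/(j^2 - 8*j + 7)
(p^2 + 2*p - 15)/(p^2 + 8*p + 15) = (p - 3)/(p + 3)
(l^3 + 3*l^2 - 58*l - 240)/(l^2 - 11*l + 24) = (l^2 + 11*l + 30)/(l - 3)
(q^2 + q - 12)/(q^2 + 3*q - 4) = (q - 3)/(q - 1)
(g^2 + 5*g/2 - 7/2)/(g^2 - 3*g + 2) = (g + 7/2)/(g - 2)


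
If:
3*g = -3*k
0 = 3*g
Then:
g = 0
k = 0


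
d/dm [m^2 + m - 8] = 2*m + 1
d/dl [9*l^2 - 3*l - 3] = 18*l - 3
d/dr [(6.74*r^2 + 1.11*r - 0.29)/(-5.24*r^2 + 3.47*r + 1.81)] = (29.2042*r^2 + 21.3596*r + 3.0154)/(27.4576*r^4 - 36.3656*r^3 - 6.9279*r^2 + 12.5614*r + 3.2761)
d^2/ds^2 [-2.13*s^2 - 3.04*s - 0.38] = -4.26000000000000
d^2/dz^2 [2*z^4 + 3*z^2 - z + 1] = 24*z^2 + 6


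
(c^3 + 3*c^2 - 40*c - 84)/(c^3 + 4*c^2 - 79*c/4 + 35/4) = 4*(c^2 - 4*c - 12)/(4*c^2 - 12*c + 5)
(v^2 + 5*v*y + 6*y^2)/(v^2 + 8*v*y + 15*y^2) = (v + 2*y)/(v + 5*y)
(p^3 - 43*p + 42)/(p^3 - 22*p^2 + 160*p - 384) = (p^2 + 6*p - 7)/(p^2 - 16*p + 64)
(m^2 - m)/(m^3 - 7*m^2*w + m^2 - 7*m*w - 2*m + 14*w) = m/(m^2 - 7*m*w + 2*m - 14*w)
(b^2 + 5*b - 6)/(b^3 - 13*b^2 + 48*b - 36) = (b + 6)/(b^2 - 12*b + 36)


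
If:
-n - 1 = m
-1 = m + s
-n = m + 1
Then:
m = -s - 1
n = s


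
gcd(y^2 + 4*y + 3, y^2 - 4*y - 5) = y + 1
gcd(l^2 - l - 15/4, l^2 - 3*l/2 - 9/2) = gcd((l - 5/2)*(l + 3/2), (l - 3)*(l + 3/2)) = l + 3/2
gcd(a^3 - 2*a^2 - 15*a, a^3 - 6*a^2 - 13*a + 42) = a + 3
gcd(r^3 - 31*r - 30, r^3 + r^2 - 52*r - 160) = r + 5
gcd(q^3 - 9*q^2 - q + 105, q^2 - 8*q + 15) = q - 5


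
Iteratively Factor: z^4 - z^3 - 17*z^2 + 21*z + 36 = (z + 4)*(z^3 - 5*z^2 + 3*z + 9) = (z - 3)*(z + 4)*(z^2 - 2*z - 3) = (z - 3)*(z + 1)*(z + 4)*(z - 3)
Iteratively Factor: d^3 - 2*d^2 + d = (d)*(d^2 - 2*d + 1) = d*(d - 1)*(d - 1)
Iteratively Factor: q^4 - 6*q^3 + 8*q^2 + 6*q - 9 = (q + 1)*(q^3 - 7*q^2 + 15*q - 9) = (q - 3)*(q + 1)*(q^2 - 4*q + 3) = (q - 3)*(q - 1)*(q + 1)*(q - 3)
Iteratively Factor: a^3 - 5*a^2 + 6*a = (a - 2)*(a^2 - 3*a) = a*(a - 2)*(a - 3)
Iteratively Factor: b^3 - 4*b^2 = (b - 4)*(b^2) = b*(b - 4)*(b)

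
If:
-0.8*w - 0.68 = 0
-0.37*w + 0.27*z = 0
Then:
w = -0.85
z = -1.16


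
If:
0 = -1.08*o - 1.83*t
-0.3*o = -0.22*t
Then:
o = 0.00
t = 0.00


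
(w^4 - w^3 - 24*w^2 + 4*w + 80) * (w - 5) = w^5 - 6*w^4 - 19*w^3 + 124*w^2 + 60*w - 400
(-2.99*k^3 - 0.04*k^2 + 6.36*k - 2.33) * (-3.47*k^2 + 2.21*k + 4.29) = 10.3753*k^5 - 6.4691*k^4 - 34.9847*k^3 + 21.9691*k^2 + 22.1351*k - 9.9957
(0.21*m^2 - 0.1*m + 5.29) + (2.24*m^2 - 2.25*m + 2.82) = 2.45*m^2 - 2.35*m + 8.11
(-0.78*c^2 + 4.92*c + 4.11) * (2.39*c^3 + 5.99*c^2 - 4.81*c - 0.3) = -1.8642*c^5 + 7.0866*c^4 + 43.0455*c^3 + 1.1877*c^2 - 21.2451*c - 1.233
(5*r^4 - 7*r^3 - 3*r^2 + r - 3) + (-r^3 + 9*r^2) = 5*r^4 - 8*r^3 + 6*r^2 + r - 3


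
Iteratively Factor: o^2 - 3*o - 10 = (o + 2)*(o - 5)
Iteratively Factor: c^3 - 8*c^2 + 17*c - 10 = (c - 1)*(c^2 - 7*c + 10) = (c - 2)*(c - 1)*(c - 5)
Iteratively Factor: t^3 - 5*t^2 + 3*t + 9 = (t - 3)*(t^2 - 2*t - 3) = (t - 3)*(t + 1)*(t - 3)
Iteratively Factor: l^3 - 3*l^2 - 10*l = (l - 5)*(l^2 + 2*l) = l*(l - 5)*(l + 2)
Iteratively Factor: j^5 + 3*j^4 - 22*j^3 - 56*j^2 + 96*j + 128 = (j - 4)*(j^4 + 7*j^3 + 6*j^2 - 32*j - 32) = (j - 4)*(j + 1)*(j^3 + 6*j^2 - 32) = (j - 4)*(j - 2)*(j + 1)*(j^2 + 8*j + 16) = (j - 4)*(j - 2)*(j + 1)*(j + 4)*(j + 4)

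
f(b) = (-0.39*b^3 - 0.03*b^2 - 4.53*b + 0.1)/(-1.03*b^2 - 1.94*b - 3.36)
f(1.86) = 1.04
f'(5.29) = 0.30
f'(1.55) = 0.29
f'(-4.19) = 0.08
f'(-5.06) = 0.16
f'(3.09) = 0.25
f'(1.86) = 0.26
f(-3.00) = -3.52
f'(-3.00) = -0.00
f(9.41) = 3.28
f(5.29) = 1.94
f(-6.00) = -3.83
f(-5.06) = -3.65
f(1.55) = 0.96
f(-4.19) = -3.55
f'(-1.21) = 1.91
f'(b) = (2.06*b + 1.94)*(-0.39*b^3 - 0.03*b^2 - 4.53*b + 0.1)/(-1.03*b^2 - 1.94*b - 3.36)^2 + (-1.17*b^2 - 0.06*b - 4.53)/(-1.03*b^2 - 1.94*b - 3.36)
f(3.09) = 1.34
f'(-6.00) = 0.22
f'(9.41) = 0.34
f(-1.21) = -2.47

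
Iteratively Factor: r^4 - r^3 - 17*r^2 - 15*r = (r + 1)*(r^3 - 2*r^2 - 15*r) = r*(r + 1)*(r^2 - 2*r - 15) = r*(r + 1)*(r + 3)*(r - 5)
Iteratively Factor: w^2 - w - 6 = (w - 3)*(w + 2)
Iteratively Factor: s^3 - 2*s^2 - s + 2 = (s - 1)*(s^2 - s - 2) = (s - 2)*(s - 1)*(s + 1)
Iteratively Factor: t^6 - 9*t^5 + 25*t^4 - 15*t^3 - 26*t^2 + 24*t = (t)*(t^5 - 9*t^4 + 25*t^3 - 15*t^2 - 26*t + 24) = t*(t - 1)*(t^4 - 8*t^3 + 17*t^2 + 2*t - 24) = t*(t - 3)*(t - 1)*(t^3 - 5*t^2 + 2*t + 8) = t*(t - 4)*(t - 3)*(t - 1)*(t^2 - t - 2) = t*(t - 4)*(t - 3)*(t - 1)*(t + 1)*(t - 2)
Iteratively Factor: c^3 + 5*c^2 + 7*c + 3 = (c + 1)*(c^2 + 4*c + 3) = (c + 1)*(c + 3)*(c + 1)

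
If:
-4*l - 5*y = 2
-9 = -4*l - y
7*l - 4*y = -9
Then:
No Solution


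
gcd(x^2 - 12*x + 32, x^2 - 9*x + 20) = x - 4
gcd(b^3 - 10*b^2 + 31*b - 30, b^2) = 1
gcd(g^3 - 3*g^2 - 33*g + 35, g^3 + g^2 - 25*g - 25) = g + 5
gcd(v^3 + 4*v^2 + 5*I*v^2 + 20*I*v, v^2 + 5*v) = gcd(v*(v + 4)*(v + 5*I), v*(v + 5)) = v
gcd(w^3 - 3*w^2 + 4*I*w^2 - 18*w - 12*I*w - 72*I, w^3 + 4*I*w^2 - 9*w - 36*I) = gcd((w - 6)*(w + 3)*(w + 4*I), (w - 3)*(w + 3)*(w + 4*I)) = w^2 + w*(3 + 4*I) + 12*I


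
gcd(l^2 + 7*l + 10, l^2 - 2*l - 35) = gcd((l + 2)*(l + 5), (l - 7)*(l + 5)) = l + 5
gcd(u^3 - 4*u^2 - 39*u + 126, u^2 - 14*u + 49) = u - 7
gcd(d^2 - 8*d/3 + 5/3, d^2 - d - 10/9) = d - 5/3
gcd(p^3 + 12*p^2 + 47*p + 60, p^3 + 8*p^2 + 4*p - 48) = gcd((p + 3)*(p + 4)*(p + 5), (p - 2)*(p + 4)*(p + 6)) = p + 4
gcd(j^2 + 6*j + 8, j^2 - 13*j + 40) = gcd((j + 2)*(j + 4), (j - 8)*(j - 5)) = 1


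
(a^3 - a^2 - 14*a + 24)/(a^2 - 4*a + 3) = (a^2 + 2*a - 8)/(a - 1)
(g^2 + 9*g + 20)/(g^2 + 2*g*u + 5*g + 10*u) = (g + 4)/(g + 2*u)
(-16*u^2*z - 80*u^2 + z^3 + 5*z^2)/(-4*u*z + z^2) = 4*u + 20*u/z + z + 5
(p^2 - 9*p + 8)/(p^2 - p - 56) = (p - 1)/(p + 7)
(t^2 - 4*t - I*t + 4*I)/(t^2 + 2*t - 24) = (t - I)/(t + 6)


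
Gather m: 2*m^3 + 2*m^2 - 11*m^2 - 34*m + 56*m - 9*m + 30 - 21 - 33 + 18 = 2*m^3 - 9*m^2 + 13*m - 6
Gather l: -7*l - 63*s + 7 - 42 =-7*l - 63*s - 35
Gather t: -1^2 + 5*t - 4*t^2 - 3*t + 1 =-4*t^2 + 2*t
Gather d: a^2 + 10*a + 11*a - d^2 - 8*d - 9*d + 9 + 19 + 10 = a^2 + 21*a - d^2 - 17*d + 38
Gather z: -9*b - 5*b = -14*b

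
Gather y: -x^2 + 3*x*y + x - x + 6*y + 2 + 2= -x^2 + y*(3*x + 6) + 4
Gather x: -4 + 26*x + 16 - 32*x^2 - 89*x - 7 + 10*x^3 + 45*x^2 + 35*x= 10*x^3 + 13*x^2 - 28*x + 5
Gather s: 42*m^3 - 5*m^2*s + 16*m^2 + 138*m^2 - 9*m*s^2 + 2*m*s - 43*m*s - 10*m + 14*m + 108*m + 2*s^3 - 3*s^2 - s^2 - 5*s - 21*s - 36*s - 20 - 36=42*m^3 + 154*m^2 + 112*m + 2*s^3 + s^2*(-9*m - 4) + s*(-5*m^2 - 41*m - 62) - 56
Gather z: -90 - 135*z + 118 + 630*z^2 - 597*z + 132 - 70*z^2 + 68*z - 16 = 560*z^2 - 664*z + 144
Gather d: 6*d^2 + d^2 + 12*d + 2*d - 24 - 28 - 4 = 7*d^2 + 14*d - 56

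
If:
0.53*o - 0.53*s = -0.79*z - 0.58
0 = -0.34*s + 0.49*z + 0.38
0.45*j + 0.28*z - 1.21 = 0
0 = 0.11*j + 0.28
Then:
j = -2.55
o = -0.39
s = 13.24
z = 8.41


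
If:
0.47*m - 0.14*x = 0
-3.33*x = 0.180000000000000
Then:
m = -0.02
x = -0.05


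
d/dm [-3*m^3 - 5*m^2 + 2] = m*(-9*m - 10)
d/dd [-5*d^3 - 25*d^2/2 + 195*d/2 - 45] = -15*d^2 - 25*d + 195/2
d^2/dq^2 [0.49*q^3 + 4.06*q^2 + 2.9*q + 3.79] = 2.94*q + 8.12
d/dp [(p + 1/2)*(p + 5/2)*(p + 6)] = 3*p^2 + 18*p + 77/4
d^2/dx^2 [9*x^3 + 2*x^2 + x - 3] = 54*x + 4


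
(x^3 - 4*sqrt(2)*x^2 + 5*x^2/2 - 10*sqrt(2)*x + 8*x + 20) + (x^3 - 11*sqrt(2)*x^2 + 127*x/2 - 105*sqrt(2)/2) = 2*x^3 - 15*sqrt(2)*x^2 + 5*x^2/2 - 10*sqrt(2)*x + 143*x/2 - 105*sqrt(2)/2 + 20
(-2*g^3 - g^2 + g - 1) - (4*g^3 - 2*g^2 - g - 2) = -6*g^3 + g^2 + 2*g + 1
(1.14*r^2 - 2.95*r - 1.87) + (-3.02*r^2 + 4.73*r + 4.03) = -1.88*r^2 + 1.78*r + 2.16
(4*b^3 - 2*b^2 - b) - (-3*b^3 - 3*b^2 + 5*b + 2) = 7*b^3 + b^2 - 6*b - 2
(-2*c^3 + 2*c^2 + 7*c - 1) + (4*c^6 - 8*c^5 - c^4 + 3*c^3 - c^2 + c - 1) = 4*c^6 - 8*c^5 - c^4 + c^3 + c^2 + 8*c - 2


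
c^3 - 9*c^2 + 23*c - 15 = (c - 5)*(c - 3)*(c - 1)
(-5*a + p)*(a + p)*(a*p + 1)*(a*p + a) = -5*a^4*p^2 - 5*a^4*p - 4*a^3*p^3 - 4*a^3*p^2 - 5*a^3*p - 5*a^3 + a^2*p^4 + a^2*p^3 - 4*a^2*p^2 - 4*a^2*p + a*p^3 + a*p^2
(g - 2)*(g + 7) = g^2 + 5*g - 14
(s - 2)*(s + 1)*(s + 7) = s^3 + 6*s^2 - 9*s - 14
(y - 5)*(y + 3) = y^2 - 2*y - 15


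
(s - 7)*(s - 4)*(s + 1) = s^3 - 10*s^2 + 17*s + 28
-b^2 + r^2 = (-b + r)*(b + r)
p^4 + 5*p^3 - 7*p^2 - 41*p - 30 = (p - 3)*(p + 1)*(p + 2)*(p + 5)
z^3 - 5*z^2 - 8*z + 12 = (z - 6)*(z - 1)*(z + 2)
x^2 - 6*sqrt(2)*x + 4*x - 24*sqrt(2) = (x + 4)*(x - 6*sqrt(2))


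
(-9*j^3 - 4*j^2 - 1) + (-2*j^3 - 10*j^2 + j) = -11*j^3 - 14*j^2 + j - 1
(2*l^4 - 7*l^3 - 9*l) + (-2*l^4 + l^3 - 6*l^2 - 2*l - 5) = -6*l^3 - 6*l^2 - 11*l - 5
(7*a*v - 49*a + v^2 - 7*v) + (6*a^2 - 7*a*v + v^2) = 6*a^2 - 49*a + 2*v^2 - 7*v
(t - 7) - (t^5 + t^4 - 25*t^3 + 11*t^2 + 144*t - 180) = -t^5 - t^4 + 25*t^3 - 11*t^2 - 143*t + 173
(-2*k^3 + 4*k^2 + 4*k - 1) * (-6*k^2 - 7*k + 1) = 12*k^5 - 10*k^4 - 54*k^3 - 18*k^2 + 11*k - 1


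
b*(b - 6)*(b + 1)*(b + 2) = b^4 - 3*b^3 - 16*b^2 - 12*b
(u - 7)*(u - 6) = u^2 - 13*u + 42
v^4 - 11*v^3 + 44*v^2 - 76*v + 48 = (v - 4)*(v - 3)*(v - 2)^2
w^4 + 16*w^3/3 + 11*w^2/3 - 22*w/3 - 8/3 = (w - 1)*(w + 1/3)*(w + 2)*(w + 4)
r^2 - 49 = (r - 7)*(r + 7)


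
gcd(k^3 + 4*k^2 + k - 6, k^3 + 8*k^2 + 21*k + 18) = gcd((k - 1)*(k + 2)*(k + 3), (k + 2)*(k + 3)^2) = k^2 + 5*k + 6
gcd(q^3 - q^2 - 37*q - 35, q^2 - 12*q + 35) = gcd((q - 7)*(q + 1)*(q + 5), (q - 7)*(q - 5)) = q - 7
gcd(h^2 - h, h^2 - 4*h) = h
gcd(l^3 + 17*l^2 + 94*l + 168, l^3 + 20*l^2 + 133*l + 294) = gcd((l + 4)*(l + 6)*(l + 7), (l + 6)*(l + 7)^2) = l^2 + 13*l + 42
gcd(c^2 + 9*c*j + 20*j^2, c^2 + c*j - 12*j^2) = c + 4*j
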